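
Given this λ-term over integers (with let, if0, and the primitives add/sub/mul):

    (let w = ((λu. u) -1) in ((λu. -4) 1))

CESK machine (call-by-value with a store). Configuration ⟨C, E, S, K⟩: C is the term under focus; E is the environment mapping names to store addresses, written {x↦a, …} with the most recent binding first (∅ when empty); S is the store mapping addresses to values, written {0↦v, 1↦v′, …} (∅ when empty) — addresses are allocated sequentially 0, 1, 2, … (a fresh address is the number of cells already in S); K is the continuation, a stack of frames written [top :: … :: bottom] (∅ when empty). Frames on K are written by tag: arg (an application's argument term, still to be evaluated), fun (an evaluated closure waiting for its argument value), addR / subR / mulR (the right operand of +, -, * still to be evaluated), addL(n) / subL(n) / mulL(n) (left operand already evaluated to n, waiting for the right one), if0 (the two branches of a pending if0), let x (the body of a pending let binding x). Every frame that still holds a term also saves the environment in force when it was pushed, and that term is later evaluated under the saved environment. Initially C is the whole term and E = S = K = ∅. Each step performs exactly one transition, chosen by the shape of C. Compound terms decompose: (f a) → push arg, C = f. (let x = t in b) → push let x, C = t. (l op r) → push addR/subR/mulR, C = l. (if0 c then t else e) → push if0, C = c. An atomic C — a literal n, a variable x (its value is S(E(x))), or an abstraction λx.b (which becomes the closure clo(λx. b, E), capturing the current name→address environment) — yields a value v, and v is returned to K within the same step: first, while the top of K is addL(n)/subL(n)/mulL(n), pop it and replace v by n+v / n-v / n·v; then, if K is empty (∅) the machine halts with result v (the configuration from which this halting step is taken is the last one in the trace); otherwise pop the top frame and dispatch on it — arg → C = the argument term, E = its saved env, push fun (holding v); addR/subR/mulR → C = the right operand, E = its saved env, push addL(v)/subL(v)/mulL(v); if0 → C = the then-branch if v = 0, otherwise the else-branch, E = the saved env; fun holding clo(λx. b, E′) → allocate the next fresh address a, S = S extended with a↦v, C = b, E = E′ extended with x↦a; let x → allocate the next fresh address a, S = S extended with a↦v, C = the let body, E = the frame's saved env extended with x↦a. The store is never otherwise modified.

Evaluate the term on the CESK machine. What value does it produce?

Answer: -4

Execution trace:
t=0: <C=(let w = ((λu. u) -1) in ((λu. -4) 1)), E=∅, S=∅, K=∅>
t=1: <C=((λu. u) -1), E=∅, S=∅, K=[let w]>
t=2: <C=(λu. u), E=∅, S=∅, K=[arg :: let w]>
t=3: <C=-1, E=∅, S=∅, K=[fun :: let w]>
t=4: <C=u, E={u↦0}, S={0↦-1}, K=[let w]>
t=5: <C=((λu. -4) 1), E={w↦1}, S={0↦-1, 1↦-1}, K=∅>
t=6: <C=(λu. -4), E={w↦1}, S={0↦-1, 1↦-1}, K=[arg]>
t=7: <C=1, E={w↦1}, S={0↦-1, 1↦-1}, K=[fun]>
t=8: <C=-4, E={u↦2, w↦1}, S={0↦-1, 1↦-1, 2↦1}, K=∅>
→ final value -4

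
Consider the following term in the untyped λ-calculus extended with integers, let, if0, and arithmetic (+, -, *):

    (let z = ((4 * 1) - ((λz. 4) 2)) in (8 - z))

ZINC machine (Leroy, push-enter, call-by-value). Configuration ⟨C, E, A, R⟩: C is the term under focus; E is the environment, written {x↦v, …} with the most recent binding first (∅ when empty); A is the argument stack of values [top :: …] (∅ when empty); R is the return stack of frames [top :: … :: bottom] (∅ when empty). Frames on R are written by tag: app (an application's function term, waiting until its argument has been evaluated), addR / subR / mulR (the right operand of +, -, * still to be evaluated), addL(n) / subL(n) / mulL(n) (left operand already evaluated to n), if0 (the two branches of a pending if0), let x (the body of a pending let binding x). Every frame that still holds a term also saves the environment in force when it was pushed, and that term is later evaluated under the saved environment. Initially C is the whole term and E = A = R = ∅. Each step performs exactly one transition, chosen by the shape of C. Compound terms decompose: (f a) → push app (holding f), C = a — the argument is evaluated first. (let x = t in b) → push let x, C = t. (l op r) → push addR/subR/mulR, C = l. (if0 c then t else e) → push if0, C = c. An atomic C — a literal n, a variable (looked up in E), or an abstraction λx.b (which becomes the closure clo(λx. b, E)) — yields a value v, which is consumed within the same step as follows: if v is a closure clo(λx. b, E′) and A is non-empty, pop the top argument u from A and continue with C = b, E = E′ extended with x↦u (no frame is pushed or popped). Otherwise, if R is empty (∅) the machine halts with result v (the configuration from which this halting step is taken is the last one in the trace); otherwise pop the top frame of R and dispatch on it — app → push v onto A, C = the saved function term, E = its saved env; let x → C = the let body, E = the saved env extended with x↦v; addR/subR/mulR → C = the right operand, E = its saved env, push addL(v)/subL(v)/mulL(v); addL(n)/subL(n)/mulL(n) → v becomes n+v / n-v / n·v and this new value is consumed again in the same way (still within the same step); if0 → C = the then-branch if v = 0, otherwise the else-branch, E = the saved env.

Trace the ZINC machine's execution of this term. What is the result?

[0] [C=(let z = ((4 * 1) - ((λz. 4) 2)) in (8 - z)) | E=∅ | A=∅ | R=∅]
[1] [C=((4 * 1) - ((λz. 4) 2)) | E=∅ | A=∅ | R=[let z]]
[2] [C=(4 * 1) | E=∅ | A=∅ | R=[subR :: let z]]
[3] [C=4 | E=∅ | A=∅ | R=[mulR :: subR :: let z]]
[4] [C=1 | E=∅ | A=∅ | R=[mulL(4) :: subR :: let z]]
[5] [C=((λz. 4) 2) | E=∅ | A=∅ | R=[subL(4) :: let z]]
[6] [C=2 | E=∅ | A=∅ | R=[app :: subL(4) :: let z]]
[7] [C=(λz. 4) | E=∅ | A=[2] | R=[subL(4) :: let z]]
[8] [C=4 | E={z↦2} | A=∅ | R=[subL(4) :: let z]]
[9] [C=(8 - z) | E={z↦0} | A=∅ | R=∅]
[10] [C=8 | E={z↦0} | A=∅ | R=[subR]]
[11] [C=z | E={z↦0} | A=∅ | R=[subL(8)]]
→ final value 8

Answer: 8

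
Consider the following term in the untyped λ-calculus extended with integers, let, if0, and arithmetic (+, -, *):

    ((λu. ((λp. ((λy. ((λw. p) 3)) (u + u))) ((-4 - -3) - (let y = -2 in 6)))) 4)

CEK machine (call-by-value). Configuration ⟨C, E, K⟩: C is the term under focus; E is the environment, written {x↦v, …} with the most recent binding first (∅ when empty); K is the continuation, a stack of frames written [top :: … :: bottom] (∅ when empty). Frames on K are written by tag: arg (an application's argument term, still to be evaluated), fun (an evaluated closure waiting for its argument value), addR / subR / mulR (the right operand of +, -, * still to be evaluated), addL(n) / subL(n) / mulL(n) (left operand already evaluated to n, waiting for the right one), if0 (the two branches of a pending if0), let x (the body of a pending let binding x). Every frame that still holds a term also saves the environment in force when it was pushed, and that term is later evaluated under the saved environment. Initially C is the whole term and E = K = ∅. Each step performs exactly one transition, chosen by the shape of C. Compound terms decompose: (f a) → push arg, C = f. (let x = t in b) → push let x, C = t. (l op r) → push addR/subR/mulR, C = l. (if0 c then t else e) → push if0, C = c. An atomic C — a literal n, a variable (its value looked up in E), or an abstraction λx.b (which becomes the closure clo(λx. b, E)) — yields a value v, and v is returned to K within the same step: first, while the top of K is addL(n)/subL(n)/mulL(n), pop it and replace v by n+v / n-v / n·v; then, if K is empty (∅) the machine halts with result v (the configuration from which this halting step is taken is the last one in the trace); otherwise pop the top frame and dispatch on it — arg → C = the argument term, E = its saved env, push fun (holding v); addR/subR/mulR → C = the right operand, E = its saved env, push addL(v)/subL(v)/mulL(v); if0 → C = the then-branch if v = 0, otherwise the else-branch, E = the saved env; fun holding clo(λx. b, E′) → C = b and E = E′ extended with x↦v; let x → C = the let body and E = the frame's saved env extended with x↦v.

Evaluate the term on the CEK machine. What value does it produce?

Answer: -7

Derivation:
t=0: ⟨C=((λu. ((λp. ((λy. ((λw. p) 3)) (u + u))) ((-4 - -3) - (let y = -2 in 6)))) 4); E=∅; K=∅⟩
t=1: ⟨C=(λu. ((λp. ((λy. ((λw. p) 3)) (u + u))) ((-4 - -3) - (let y = -2 in 6)))); E=∅; K=[arg]⟩
t=2: ⟨C=4; E=∅; K=[fun]⟩
t=3: ⟨C=((λp. ((λy. ((λw. p) 3)) (u + u))) ((-4 - -3) - (let y = -2 in 6))); E={u↦4}; K=∅⟩
t=4: ⟨C=(λp. ((λy. ((λw. p) 3)) (u + u))); E={u↦4}; K=[arg]⟩
t=5: ⟨C=((-4 - -3) - (let y = -2 in 6)); E={u↦4}; K=[fun]⟩
t=6: ⟨C=(-4 - -3); E={u↦4}; K=[subR :: fun]⟩
t=7: ⟨C=-4; E={u↦4}; K=[subR :: subR :: fun]⟩
t=8: ⟨C=-3; E={u↦4}; K=[subL(-4) :: subR :: fun]⟩
t=9: ⟨C=(let y = -2 in 6); E={u↦4}; K=[subL(-1) :: fun]⟩
t=10: ⟨C=-2; E={u↦4}; K=[let y :: subL(-1) :: fun]⟩
t=11: ⟨C=6; E={y↦-2, u↦4}; K=[subL(-1) :: fun]⟩
t=12: ⟨C=((λy. ((λw. p) 3)) (u + u)); E={p↦-7, u↦4}; K=∅⟩
t=13: ⟨C=(λy. ((λw. p) 3)); E={p↦-7, u↦4}; K=[arg]⟩
t=14: ⟨C=(u + u); E={p↦-7, u↦4}; K=[fun]⟩
t=15: ⟨C=u; E={p↦-7, u↦4}; K=[addR :: fun]⟩
t=16: ⟨C=u; E={p↦-7, u↦4}; K=[addL(4) :: fun]⟩
t=17: ⟨C=((λw. p) 3); E={y↦8, p↦-7, u↦4}; K=∅⟩
t=18: ⟨C=(λw. p); E={y↦8, p↦-7, u↦4}; K=[arg]⟩
t=19: ⟨C=3; E={y↦8, p↦-7, u↦4}; K=[fun]⟩
t=20: ⟨C=p; E={w↦3, y↦8, p↦-7, u↦4}; K=∅⟩
→ final value -7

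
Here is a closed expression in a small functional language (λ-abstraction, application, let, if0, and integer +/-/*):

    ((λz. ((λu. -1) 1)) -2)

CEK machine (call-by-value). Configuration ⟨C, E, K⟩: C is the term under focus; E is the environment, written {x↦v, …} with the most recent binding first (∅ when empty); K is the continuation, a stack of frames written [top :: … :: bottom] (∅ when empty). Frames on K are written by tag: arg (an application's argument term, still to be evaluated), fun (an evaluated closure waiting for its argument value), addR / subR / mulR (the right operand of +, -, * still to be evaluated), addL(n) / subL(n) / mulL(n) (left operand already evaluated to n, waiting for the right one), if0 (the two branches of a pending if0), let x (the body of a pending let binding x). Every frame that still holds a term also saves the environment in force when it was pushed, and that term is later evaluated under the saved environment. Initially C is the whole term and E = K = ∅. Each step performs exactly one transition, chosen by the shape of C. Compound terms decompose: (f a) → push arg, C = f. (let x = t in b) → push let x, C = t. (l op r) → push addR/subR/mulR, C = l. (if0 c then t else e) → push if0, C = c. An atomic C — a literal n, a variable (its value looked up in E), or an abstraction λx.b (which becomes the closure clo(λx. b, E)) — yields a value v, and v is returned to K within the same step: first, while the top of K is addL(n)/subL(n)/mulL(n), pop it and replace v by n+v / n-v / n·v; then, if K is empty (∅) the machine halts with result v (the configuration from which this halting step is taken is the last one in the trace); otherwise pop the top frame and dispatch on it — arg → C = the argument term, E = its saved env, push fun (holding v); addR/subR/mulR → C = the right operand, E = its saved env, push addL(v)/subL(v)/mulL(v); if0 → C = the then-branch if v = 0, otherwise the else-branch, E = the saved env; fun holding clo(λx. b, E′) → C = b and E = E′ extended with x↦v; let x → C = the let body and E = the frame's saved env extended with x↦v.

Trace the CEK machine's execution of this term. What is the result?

step 0: [C=((λz. ((λu. -1) 1)) -2) | E=∅ | K=∅]
step 1: [C=(λz. ((λu. -1) 1)) | E=∅ | K=[arg]]
step 2: [C=-2 | E=∅ | K=[fun]]
step 3: [C=((λu. -1) 1) | E={z↦-2} | K=∅]
step 4: [C=(λu. -1) | E={z↦-2} | K=[arg]]
step 5: [C=1 | E={z↦-2} | K=[fun]]
step 6: [C=-1 | E={u↦1, z↦-2} | K=∅]
→ final value -1

Answer: -1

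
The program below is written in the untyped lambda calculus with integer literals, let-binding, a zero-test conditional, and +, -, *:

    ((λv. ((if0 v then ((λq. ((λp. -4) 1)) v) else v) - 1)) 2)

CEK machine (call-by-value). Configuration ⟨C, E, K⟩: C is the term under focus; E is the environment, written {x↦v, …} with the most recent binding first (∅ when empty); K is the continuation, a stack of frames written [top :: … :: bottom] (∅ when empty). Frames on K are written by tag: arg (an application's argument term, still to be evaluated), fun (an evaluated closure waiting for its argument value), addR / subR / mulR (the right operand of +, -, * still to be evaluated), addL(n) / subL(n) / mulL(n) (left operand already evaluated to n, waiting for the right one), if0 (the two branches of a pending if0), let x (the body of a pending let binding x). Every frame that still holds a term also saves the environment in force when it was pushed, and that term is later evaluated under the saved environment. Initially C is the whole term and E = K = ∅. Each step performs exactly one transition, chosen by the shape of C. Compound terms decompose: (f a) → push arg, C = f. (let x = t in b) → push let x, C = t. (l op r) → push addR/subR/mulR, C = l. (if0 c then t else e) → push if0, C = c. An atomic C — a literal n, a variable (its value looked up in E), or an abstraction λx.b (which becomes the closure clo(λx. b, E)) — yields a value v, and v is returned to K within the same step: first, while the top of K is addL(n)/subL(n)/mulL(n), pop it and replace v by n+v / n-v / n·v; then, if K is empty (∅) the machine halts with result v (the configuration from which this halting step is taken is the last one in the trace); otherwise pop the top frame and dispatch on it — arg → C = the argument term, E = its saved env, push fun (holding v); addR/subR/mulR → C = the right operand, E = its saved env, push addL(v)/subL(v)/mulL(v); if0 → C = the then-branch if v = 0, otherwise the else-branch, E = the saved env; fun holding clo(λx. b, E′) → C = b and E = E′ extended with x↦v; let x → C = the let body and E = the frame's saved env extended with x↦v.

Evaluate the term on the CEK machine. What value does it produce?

Answer: 1

Machine steps:
0. <C=((λv. ((if0 v then ((λq. ((λp. -4) 1)) v) else v) - 1)) 2), E=∅, K=∅>
1. <C=(λv. ((if0 v then ((λq. ((λp. -4) 1)) v) else v) - 1)), E=∅, K=[arg]>
2. <C=2, E=∅, K=[fun]>
3. <C=((if0 v then ((λq. ((λp. -4) 1)) v) else v) - 1), E={v↦2}, K=∅>
4. <C=(if0 v then ((λq. ((λp. -4) 1)) v) else v), E={v↦2}, K=[subR]>
5. <C=v, E={v↦2}, K=[if0 :: subR]>
6. <C=v, E={v↦2}, K=[subR]>
7. <C=1, E={v↦2}, K=[subL(2)]>
→ final value 1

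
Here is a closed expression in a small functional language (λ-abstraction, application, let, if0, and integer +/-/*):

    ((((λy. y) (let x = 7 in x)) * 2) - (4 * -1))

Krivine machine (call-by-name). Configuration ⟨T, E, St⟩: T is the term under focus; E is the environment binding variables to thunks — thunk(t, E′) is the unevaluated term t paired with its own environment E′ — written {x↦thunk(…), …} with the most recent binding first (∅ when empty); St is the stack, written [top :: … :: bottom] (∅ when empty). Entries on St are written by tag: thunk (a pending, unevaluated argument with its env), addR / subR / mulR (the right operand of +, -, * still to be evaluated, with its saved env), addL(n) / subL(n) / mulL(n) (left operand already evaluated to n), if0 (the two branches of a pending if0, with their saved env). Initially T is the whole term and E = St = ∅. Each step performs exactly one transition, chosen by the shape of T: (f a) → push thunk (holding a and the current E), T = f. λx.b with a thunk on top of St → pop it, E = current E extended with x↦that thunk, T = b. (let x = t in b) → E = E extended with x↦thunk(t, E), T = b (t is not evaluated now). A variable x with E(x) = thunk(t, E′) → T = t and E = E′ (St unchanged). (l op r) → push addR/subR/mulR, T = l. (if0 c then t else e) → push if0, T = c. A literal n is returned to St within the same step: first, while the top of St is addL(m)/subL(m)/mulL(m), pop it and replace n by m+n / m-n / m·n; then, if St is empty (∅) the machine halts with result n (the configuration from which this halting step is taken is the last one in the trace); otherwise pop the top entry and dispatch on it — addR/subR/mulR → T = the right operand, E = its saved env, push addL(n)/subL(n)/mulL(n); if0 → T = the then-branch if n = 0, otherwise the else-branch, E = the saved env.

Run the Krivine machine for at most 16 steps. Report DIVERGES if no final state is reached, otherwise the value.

0. [T=((((λy. y) (let x = 7 in x)) * 2) - (4 * -1)) | E=∅ | St=∅]
1. [T=(((λy. y) (let x = 7 in x)) * 2) | E=∅ | St=[subR]]
2. [T=((λy. y) (let x = 7 in x)) | E=∅ | St=[mulR :: subR]]
3. [T=(λy. y) | E=∅ | St=[thunk :: mulR :: subR]]
4. [T=y | E={y↦thunk((let x = 7 in x), ∅)} | St=[mulR :: subR]]
5. [T=(let x = 7 in x) | E=∅ | St=[mulR :: subR]]
6. [T=x | E={x↦thunk(7, ∅)} | St=[mulR :: subR]]
7. [T=7 | E=∅ | St=[mulR :: subR]]
8. [T=2 | E=∅ | St=[mulL(7) :: subR]]
9. [T=(4 * -1) | E=∅ | St=[subL(14)]]
10. [T=4 | E=∅ | St=[mulR :: subL(14)]]
11. [T=-1 | E=∅ | St=[mulL(4) :: subL(14)]]
→ final value 18

Answer: 18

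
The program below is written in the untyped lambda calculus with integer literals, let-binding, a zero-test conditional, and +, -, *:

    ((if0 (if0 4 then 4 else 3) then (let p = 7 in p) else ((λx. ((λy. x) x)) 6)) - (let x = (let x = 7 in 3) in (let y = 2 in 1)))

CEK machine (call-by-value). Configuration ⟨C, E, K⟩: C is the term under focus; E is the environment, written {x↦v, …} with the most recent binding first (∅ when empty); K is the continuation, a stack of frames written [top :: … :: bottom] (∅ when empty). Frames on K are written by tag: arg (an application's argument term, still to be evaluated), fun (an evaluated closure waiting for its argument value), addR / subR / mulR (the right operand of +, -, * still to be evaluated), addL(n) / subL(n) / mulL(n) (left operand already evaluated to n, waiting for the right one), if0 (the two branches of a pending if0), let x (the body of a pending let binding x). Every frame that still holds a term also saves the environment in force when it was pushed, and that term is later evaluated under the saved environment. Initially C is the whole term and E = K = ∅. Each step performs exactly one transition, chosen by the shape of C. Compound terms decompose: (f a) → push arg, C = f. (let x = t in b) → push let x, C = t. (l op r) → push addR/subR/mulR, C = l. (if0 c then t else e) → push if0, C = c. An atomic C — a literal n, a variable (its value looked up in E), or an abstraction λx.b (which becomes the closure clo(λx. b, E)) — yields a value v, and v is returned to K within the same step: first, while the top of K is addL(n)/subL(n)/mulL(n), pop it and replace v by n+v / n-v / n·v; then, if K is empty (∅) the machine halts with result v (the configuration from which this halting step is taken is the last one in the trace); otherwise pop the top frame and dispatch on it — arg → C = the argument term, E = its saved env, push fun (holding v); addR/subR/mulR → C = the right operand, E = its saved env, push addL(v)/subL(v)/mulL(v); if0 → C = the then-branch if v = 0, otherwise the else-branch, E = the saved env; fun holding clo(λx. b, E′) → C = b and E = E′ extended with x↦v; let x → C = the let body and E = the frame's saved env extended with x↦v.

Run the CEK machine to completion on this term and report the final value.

step 0: ⟨C=((if0 (if0 4 then 4 else 3) then (let p = 7 in p) else ((λx. ((λy. x) x)) 6)) - (let x = (let x = 7 in 3) in (let y = 2 in 1))); E=∅; K=∅⟩
step 1: ⟨C=(if0 (if0 4 then 4 else 3) then (let p = 7 in p) else ((λx. ((λy. x) x)) 6)); E=∅; K=[subR]⟩
step 2: ⟨C=(if0 4 then 4 else 3); E=∅; K=[if0 :: subR]⟩
step 3: ⟨C=4; E=∅; K=[if0 :: if0 :: subR]⟩
step 4: ⟨C=3; E=∅; K=[if0 :: subR]⟩
step 5: ⟨C=((λx. ((λy. x) x)) 6); E=∅; K=[subR]⟩
step 6: ⟨C=(λx. ((λy. x) x)); E=∅; K=[arg :: subR]⟩
step 7: ⟨C=6; E=∅; K=[fun :: subR]⟩
step 8: ⟨C=((λy. x) x); E={x↦6}; K=[subR]⟩
step 9: ⟨C=(λy. x); E={x↦6}; K=[arg :: subR]⟩
step 10: ⟨C=x; E={x↦6}; K=[fun :: subR]⟩
step 11: ⟨C=x; E={y↦6, x↦6}; K=[subR]⟩
step 12: ⟨C=(let x = (let x = 7 in 3) in (let y = 2 in 1)); E=∅; K=[subL(6)]⟩
step 13: ⟨C=(let x = 7 in 3); E=∅; K=[let x :: subL(6)]⟩
step 14: ⟨C=7; E=∅; K=[let x :: let x :: subL(6)]⟩
step 15: ⟨C=3; E={x↦7}; K=[let x :: subL(6)]⟩
step 16: ⟨C=(let y = 2 in 1); E={x↦3}; K=[subL(6)]⟩
step 17: ⟨C=2; E={x↦3}; K=[let y :: subL(6)]⟩
step 18: ⟨C=1; E={y↦2, x↦3}; K=[subL(6)]⟩
→ final value 5

Answer: 5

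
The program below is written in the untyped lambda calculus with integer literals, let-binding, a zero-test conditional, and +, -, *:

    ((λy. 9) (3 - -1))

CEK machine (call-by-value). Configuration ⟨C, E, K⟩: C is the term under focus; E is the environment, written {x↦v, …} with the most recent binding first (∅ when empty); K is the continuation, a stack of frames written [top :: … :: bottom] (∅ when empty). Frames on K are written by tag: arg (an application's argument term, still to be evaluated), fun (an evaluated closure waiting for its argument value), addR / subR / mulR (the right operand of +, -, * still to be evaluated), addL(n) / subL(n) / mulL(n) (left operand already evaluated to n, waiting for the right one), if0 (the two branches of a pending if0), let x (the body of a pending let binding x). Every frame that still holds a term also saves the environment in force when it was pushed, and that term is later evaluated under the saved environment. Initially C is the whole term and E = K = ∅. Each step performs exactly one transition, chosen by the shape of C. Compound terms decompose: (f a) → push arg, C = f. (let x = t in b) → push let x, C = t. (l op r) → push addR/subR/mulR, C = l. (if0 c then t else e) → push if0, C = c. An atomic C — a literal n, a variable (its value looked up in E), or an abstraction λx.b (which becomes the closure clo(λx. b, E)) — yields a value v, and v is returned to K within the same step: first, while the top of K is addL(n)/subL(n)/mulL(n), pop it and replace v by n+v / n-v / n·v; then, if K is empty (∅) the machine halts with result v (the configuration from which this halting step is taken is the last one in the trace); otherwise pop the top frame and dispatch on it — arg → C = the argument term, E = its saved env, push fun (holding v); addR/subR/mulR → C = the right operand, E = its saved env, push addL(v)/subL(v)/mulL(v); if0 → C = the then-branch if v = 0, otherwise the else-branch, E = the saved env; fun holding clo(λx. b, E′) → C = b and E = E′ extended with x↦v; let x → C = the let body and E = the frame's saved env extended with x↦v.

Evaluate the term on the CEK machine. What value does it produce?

0. <C=((λy. 9) (3 - -1)), E=∅, K=∅>
1. <C=(λy. 9), E=∅, K=[arg]>
2. <C=(3 - -1), E=∅, K=[fun]>
3. <C=3, E=∅, K=[subR :: fun]>
4. <C=-1, E=∅, K=[subL(3) :: fun]>
5. <C=9, E={y↦4}, K=∅>
→ final value 9

Answer: 9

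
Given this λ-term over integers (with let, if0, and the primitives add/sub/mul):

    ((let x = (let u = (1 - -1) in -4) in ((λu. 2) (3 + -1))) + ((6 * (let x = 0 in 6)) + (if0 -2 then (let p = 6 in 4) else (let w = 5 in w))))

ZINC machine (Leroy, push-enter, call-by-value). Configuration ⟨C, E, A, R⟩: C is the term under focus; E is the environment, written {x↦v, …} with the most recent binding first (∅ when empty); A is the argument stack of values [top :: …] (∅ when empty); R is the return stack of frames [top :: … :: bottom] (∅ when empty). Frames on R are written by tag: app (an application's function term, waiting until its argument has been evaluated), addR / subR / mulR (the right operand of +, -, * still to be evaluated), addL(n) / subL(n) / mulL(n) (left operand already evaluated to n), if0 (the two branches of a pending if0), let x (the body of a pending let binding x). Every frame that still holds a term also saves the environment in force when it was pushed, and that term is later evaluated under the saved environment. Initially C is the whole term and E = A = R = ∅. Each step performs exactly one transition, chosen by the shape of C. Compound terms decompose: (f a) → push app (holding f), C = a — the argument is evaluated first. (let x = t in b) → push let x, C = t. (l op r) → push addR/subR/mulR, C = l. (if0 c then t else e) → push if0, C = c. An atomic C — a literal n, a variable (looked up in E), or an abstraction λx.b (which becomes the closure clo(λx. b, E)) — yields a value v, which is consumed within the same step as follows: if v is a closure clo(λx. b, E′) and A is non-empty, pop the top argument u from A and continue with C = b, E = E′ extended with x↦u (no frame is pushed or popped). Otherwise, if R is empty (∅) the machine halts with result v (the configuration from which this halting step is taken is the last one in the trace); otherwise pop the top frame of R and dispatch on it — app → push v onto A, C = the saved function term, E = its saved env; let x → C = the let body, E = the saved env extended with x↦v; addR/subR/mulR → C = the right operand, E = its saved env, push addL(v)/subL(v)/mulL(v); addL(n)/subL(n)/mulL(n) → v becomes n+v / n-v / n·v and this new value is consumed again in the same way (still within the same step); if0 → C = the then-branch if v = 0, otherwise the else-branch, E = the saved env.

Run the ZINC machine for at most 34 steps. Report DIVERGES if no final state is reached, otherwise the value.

Answer: 43

Machine steps:
0. [C=((let x = (let u = (1 - -1) in -4) in ((λu. 2) (3 + -1))) + ((6 * (let x = 0 in 6)) + (if0 -2 then (let p = 6 in 4) else (let w = 5 in w)))) | E=∅ | A=∅ | R=∅]
1. [C=(let x = (let u = (1 - -1) in -4) in ((λu. 2) (3 + -1))) | E=∅ | A=∅ | R=[addR]]
2. [C=(let u = (1 - -1) in -4) | E=∅ | A=∅ | R=[let x :: addR]]
3. [C=(1 - -1) | E=∅ | A=∅ | R=[let u :: let x :: addR]]
4. [C=1 | E=∅ | A=∅ | R=[subR :: let u :: let x :: addR]]
5. [C=-1 | E=∅ | A=∅ | R=[subL(1) :: let u :: let x :: addR]]
6. [C=-4 | E={u↦2} | A=∅ | R=[let x :: addR]]
7. [C=((λu. 2) (3 + -1)) | E={x↦-4} | A=∅ | R=[addR]]
8. [C=(3 + -1) | E={x↦-4} | A=∅ | R=[app :: addR]]
9. [C=3 | E={x↦-4} | A=∅ | R=[addR :: app :: addR]]
10. [C=-1 | E={x↦-4} | A=∅ | R=[addL(3) :: app :: addR]]
11. [C=(λu. 2) | E={x↦-4} | A=[2] | R=[addR]]
12. [C=2 | E={u↦2, x↦-4} | A=∅ | R=[addR]]
13. [C=((6 * (let x = 0 in 6)) + (if0 -2 then (let p = 6 in 4) else (let w = 5 in w))) | E=∅ | A=∅ | R=[addL(2)]]
14. [C=(6 * (let x = 0 in 6)) | E=∅ | A=∅ | R=[addR :: addL(2)]]
15. [C=6 | E=∅ | A=∅ | R=[mulR :: addR :: addL(2)]]
16. [C=(let x = 0 in 6) | E=∅ | A=∅ | R=[mulL(6) :: addR :: addL(2)]]
17. [C=0 | E=∅ | A=∅ | R=[let x :: mulL(6) :: addR :: addL(2)]]
18. [C=6 | E={x↦0} | A=∅ | R=[mulL(6) :: addR :: addL(2)]]
19. [C=(if0 -2 then (let p = 6 in 4) else (let w = 5 in w)) | E=∅ | A=∅ | R=[addL(36) :: addL(2)]]
20. [C=-2 | E=∅ | A=∅ | R=[if0 :: addL(36) :: addL(2)]]
21. [C=(let w = 5 in w) | E=∅ | A=∅ | R=[addL(36) :: addL(2)]]
22. [C=5 | E=∅ | A=∅ | R=[let w :: addL(36) :: addL(2)]]
23. [C=w | E={w↦5} | A=∅ | R=[addL(36) :: addL(2)]]
→ final value 43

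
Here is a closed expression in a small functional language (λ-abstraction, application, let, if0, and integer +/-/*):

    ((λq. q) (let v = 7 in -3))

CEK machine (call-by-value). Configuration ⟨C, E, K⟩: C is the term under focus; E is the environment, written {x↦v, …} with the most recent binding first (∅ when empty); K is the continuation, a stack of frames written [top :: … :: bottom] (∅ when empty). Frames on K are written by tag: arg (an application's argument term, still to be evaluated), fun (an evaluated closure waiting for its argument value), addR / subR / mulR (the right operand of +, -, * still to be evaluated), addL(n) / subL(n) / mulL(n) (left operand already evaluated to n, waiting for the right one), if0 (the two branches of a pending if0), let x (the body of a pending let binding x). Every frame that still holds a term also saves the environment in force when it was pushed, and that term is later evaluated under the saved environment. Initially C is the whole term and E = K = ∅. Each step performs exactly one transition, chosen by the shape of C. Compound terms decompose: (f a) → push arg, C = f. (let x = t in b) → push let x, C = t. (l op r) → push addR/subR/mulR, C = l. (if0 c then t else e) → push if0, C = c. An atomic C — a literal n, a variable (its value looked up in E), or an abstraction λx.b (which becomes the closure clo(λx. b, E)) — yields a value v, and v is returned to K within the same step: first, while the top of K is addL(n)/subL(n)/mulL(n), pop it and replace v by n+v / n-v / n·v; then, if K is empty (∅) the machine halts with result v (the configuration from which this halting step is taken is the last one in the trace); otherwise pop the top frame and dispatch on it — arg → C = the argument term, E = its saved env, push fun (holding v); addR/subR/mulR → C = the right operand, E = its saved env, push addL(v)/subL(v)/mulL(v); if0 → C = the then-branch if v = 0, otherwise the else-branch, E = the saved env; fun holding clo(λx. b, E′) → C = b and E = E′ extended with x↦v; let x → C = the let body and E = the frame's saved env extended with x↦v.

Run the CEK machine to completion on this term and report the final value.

Answer: -3

Derivation:
step 0: [C=((λq. q) (let v = 7 in -3)) | E=∅ | K=∅]
step 1: [C=(λq. q) | E=∅ | K=[arg]]
step 2: [C=(let v = 7 in -3) | E=∅ | K=[fun]]
step 3: [C=7 | E=∅ | K=[let v :: fun]]
step 4: [C=-3 | E={v↦7} | K=[fun]]
step 5: [C=q | E={q↦-3} | K=∅]
→ final value -3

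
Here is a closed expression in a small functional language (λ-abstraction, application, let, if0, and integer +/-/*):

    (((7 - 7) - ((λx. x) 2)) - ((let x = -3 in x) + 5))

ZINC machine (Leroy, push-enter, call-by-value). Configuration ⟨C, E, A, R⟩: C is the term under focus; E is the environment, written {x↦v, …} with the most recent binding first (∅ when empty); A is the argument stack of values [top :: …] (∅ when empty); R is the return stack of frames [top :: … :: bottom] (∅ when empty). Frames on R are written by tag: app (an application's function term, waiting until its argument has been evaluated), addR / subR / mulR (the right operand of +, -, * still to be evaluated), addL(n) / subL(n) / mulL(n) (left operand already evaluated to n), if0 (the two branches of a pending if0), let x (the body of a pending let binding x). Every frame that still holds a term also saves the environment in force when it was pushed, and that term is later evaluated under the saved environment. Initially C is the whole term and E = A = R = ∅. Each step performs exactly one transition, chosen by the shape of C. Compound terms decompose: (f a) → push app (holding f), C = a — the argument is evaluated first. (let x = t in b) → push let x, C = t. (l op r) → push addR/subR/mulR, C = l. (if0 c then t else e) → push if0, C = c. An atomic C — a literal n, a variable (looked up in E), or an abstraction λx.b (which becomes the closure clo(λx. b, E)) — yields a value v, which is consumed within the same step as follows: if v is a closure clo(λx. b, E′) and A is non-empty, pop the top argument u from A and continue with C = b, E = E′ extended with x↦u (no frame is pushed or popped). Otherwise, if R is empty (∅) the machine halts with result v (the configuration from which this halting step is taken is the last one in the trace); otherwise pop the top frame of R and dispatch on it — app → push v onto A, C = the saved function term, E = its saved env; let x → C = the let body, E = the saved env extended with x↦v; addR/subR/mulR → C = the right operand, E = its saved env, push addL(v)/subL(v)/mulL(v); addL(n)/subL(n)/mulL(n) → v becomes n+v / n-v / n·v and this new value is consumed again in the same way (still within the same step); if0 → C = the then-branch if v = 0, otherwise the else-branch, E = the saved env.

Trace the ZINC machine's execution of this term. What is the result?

Answer: -4

Derivation:
0. <C=(((7 - 7) - ((λx. x) 2)) - ((let x = -3 in x) + 5)), E=∅, A=∅, R=∅>
1. <C=((7 - 7) - ((λx. x) 2)), E=∅, A=∅, R=[subR]>
2. <C=(7 - 7), E=∅, A=∅, R=[subR :: subR]>
3. <C=7, E=∅, A=∅, R=[subR :: subR :: subR]>
4. <C=7, E=∅, A=∅, R=[subL(7) :: subR :: subR]>
5. <C=((λx. x) 2), E=∅, A=∅, R=[subL(0) :: subR]>
6. <C=2, E=∅, A=∅, R=[app :: subL(0) :: subR]>
7. <C=(λx. x), E=∅, A=[2], R=[subL(0) :: subR]>
8. <C=x, E={x↦2}, A=∅, R=[subL(0) :: subR]>
9. <C=((let x = -3 in x) + 5), E=∅, A=∅, R=[subL(-2)]>
10. <C=(let x = -3 in x), E=∅, A=∅, R=[addR :: subL(-2)]>
11. <C=-3, E=∅, A=∅, R=[let x :: addR :: subL(-2)]>
12. <C=x, E={x↦-3}, A=∅, R=[addR :: subL(-2)]>
13. <C=5, E=∅, A=∅, R=[addL(-3) :: subL(-2)]>
→ final value -4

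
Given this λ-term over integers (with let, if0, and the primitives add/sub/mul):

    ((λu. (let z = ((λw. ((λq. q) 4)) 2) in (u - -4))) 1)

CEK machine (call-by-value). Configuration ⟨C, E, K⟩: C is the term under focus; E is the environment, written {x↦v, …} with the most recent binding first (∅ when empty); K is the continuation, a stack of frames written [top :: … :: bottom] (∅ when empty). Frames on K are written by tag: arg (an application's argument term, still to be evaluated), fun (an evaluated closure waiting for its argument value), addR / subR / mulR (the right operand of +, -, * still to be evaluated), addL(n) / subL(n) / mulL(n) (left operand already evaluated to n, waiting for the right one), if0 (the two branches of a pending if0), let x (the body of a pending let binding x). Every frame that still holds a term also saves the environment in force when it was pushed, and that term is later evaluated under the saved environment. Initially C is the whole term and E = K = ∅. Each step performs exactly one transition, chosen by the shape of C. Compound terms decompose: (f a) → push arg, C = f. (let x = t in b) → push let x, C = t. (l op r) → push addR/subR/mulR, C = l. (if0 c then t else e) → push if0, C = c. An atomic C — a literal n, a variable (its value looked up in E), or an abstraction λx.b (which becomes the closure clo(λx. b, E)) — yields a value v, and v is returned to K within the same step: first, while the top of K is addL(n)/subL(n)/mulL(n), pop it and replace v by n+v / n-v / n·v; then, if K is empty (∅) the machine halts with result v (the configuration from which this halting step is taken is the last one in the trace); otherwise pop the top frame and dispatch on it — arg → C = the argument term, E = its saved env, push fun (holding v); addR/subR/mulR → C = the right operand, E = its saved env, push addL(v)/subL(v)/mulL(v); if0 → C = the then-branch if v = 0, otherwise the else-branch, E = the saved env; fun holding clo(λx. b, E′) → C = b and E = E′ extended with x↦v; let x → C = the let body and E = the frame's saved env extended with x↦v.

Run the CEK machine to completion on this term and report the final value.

t=0: ⟨C=((λu. (let z = ((λw. ((λq. q) 4)) 2) in (u - -4))) 1); E=∅; K=∅⟩
t=1: ⟨C=(λu. (let z = ((λw. ((λq. q) 4)) 2) in (u - -4))); E=∅; K=[arg]⟩
t=2: ⟨C=1; E=∅; K=[fun]⟩
t=3: ⟨C=(let z = ((λw. ((λq. q) 4)) 2) in (u - -4)); E={u↦1}; K=∅⟩
t=4: ⟨C=((λw. ((λq. q) 4)) 2); E={u↦1}; K=[let z]⟩
t=5: ⟨C=(λw. ((λq. q) 4)); E={u↦1}; K=[arg :: let z]⟩
t=6: ⟨C=2; E={u↦1}; K=[fun :: let z]⟩
t=7: ⟨C=((λq. q) 4); E={w↦2, u↦1}; K=[let z]⟩
t=8: ⟨C=(λq. q); E={w↦2, u↦1}; K=[arg :: let z]⟩
t=9: ⟨C=4; E={w↦2, u↦1}; K=[fun :: let z]⟩
t=10: ⟨C=q; E={q↦4, w↦2, u↦1}; K=[let z]⟩
t=11: ⟨C=(u - -4); E={z↦4, u↦1}; K=∅⟩
t=12: ⟨C=u; E={z↦4, u↦1}; K=[subR]⟩
t=13: ⟨C=-4; E={z↦4, u↦1}; K=[subL(1)]⟩
→ final value 5

Answer: 5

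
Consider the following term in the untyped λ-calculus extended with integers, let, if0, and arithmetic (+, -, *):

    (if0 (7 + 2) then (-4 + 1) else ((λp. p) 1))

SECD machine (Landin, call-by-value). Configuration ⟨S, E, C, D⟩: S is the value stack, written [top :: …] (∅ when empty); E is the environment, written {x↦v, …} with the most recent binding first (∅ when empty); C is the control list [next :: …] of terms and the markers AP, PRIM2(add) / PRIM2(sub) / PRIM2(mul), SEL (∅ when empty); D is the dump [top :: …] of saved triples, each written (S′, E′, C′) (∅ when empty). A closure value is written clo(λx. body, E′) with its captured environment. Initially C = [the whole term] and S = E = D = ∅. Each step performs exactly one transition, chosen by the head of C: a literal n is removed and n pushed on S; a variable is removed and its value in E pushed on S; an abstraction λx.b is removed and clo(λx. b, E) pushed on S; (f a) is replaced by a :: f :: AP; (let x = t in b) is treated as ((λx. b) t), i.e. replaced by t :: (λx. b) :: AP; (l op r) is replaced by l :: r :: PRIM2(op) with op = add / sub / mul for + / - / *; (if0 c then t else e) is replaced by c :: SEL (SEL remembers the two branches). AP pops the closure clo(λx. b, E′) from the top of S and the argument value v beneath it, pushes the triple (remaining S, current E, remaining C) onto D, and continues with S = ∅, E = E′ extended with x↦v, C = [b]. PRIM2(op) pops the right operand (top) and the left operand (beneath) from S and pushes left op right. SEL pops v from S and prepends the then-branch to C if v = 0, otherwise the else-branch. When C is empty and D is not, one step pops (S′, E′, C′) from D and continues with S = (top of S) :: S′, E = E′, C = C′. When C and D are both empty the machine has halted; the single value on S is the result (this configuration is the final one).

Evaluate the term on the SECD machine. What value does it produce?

Answer: 1

Derivation:
t=0: <S=∅, E=∅, C=[(if0 (7 + 2) then (-4 + 1) else ((λp. p) 1))], D=∅>
t=1: <S=∅, E=∅, C=[(7 + 2) :: SEL], D=∅>
t=2: <S=∅, E=∅, C=[7 :: 2 :: PRIM2(add) :: SEL], D=∅>
t=3: <S=[7], E=∅, C=[2 :: PRIM2(add) :: SEL], D=∅>
t=4: <S=[2 :: 7], E=∅, C=[PRIM2(add) :: SEL], D=∅>
t=5: <S=[9], E=∅, C=[SEL], D=∅>
t=6: <S=∅, E=∅, C=[((λp. p) 1)], D=∅>
t=7: <S=∅, E=∅, C=[1 :: (λp. p) :: AP], D=∅>
t=8: <S=[1], E=∅, C=[(λp. p) :: AP], D=∅>
t=9: <S=[clo(λp. p, ∅) :: 1], E=∅, C=[AP], D=∅>
t=10: <S=∅, E={p↦1}, C=[p], D=[(∅, ∅, ∅)]>
t=11: <S=[1], E={p↦1}, C=∅, D=[(∅, ∅, ∅)]>
t=12: <S=[1], E=∅, C=∅, D=∅>
→ final value 1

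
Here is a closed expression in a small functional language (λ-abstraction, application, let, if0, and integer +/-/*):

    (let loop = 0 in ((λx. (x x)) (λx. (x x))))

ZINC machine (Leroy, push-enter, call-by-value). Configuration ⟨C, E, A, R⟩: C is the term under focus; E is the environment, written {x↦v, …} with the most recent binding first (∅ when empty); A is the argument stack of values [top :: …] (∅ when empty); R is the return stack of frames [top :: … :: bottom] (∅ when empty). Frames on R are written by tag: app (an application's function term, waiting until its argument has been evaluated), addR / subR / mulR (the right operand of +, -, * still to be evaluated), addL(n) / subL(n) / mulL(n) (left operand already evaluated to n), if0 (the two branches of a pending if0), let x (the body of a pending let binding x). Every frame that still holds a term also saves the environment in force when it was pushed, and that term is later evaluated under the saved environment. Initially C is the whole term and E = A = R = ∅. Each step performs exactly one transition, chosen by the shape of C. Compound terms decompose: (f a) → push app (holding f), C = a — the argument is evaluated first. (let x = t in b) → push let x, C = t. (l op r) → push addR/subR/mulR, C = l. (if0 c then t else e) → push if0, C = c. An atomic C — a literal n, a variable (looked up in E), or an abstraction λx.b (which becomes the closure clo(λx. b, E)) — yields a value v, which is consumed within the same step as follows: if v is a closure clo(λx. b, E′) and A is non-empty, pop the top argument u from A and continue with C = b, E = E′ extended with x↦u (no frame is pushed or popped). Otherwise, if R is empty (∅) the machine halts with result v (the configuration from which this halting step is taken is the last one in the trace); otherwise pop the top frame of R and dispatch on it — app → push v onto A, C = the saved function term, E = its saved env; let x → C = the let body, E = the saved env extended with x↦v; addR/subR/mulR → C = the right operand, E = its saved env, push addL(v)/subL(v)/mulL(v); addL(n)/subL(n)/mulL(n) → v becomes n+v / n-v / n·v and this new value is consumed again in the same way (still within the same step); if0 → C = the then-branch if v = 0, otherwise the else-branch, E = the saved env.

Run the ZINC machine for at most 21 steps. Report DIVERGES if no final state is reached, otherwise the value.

Answer: DIVERGES (no final state within 21 steps)

Machine steps:
t=0: ⟨C=(let loop = 0 in ((λx. (x x)) (λx. (x x)))); E=∅; A=∅; R=∅⟩
t=1: ⟨C=0; E=∅; A=∅; R=[let loop]⟩
t=2: ⟨C=((λx. (x x)) (λx. (x x))); E={loop↦0}; A=∅; R=∅⟩
t=3: ⟨C=(λx. (x x)); E={loop↦0}; A=∅; R=[app]⟩
t=4: ⟨C=(λx. (x x)); E={loop↦0}; A=[clo(λx. (x x), {loop↦0})]; R=∅⟩
t=5: ⟨C=(x x); E={x↦clo(λx. (x x), {loop↦0}), loop↦0}; A=∅; R=∅⟩
t=6: ⟨C=x; E={x↦clo(λx. (x x), {loop↦0}), loop↦0}; A=∅; R=[app]⟩
t=7: ⟨C=x; E={x↦clo(λx. (x x), {loop↦0}), loop↦0}; A=[clo(λx. (x x), {loop↦0})]; R=∅⟩
… configuration repeats with period 3 (steps 5–7 recur indefinitely) …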